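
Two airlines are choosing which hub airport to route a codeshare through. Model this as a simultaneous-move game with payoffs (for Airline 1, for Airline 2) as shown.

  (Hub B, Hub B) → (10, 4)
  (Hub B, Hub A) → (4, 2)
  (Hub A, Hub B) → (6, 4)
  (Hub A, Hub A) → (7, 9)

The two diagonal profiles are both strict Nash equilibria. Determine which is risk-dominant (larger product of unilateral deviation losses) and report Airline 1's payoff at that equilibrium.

At both Hub B: Airline 1 loses 10 − 6 = 4 by deviating; Airline 2 loses 4 − 2 = 2. Product = 4·2 = 8.
At both Hub A: Airline 1 loses 7 − 4 = 3 by deviating; Airline 2 loses 9 − 4 = 5. Product = 3·5 = 15.
15 > 8, so both Hub A is risk-dominant. Airline 1's payoff there is 7.

7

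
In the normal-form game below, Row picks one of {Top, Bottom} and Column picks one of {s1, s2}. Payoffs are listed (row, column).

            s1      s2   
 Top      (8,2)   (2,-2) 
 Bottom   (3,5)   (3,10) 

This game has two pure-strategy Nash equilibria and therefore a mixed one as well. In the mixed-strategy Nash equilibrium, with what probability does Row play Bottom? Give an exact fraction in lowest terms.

4/9

Row's mix p on Top must make Column indifferent between s1 and s2.
Column's payoff from s1: 2p + 5(1−p). From s2: (-2)p + 10(1−p).
Set equal: 4p = 5(1−p) → p = 5/9.
Probability on Bottom is 1 − 5/9 = 4/9.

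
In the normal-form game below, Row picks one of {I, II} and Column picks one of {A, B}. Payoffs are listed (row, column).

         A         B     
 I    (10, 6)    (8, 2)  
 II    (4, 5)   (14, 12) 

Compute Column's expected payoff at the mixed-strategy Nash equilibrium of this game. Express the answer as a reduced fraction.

62/11

Row mixes with probability p on I, chosen so Column is indifferent: 6p + 5(1−p) = 2p + 12(1−p) gives p = 7/11.
Column's expected payoff is 6·7/11 + 5·4/11 = 62/11.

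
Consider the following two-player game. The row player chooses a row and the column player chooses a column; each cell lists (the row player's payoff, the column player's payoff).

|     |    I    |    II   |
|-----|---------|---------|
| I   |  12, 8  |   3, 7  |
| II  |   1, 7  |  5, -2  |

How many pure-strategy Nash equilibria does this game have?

1

Both I: the row player gets 12 (best alternative 1); the column player gets 8 (best alternative 7). Neither deviates — NE.
Both II is not a NE: the column player would switch to I (7 > -2).
No other cell survives both best-response checks, so there is 1 pure NE.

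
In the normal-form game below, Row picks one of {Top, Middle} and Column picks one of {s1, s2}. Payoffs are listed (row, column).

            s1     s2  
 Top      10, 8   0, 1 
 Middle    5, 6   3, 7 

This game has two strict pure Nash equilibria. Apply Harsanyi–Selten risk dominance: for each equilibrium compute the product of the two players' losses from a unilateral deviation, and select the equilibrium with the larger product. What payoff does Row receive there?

10

At (Top, s1): Row loses 10 − 5 = 5 by deviating; Column loses 8 − 1 = 7. Product = 5·7 = 35.
At (Middle, s2): Row loses 3 − 0 = 3 by deviating; Column loses 7 − 6 = 1. Product = 3·1 = 3.
35 > 3, so (Top, s1) is risk-dominant. Row's payoff there is 10.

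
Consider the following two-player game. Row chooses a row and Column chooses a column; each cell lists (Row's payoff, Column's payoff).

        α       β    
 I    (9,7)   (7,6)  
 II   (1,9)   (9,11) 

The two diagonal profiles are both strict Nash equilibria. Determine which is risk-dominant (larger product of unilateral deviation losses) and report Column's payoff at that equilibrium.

7

At (I, α): Row loses 9 − 1 = 8 by deviating; Column loses 7 − 6 = 1. Product = 8·1 = 8.
At (II, β): Row loses 9 − 7 = 2 by deviating; Column loses 11 − 9 = 2. Product = 2·2 = 4.
8 > 4, so (I, α) is risk-dominant. Column's payoff there is 7.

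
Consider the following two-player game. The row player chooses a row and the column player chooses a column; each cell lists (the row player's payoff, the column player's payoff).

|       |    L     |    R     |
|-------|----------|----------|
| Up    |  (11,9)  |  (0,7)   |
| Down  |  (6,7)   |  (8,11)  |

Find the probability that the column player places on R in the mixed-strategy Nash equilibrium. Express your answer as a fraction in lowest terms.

The column player's mix q on L must make the row player indifferent between Up and Down.
The row player's payoff from Up: 11q + 0(1−q). From Down: 6q + 8(1−q).
Set equal: 5q = 8(1−q) → q = 8/13.
Probability on R is 1 − 8/13 = 5/13.

5/13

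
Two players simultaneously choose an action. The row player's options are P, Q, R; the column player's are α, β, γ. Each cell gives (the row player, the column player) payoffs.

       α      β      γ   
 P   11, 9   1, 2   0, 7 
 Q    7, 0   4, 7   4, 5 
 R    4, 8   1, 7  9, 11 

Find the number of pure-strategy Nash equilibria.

3

(P, α): the row player gets 11 (best alternative 7); the column player gets 9 (best alternative 7). Neither deviates — NE.
(Q, β): the row player gets 4 (best alternative 1); the column player gets 7 (best alternative 5). Neither deviates — NE.
(R, γ): the row player gets 9 (best alternative 4); the column player gets 11 (best alternative 8). Neither deviates — NE.
(Q, α) is not a NE: the row player would switch to P (11 > 7).
No other cell survives both best-response checks, so there are 3 pure NE.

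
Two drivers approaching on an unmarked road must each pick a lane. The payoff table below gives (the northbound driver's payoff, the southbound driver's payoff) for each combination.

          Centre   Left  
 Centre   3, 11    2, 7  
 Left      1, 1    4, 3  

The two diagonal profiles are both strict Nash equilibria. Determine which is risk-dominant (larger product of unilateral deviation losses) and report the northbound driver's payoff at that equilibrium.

At both Centre: the northbound driver loses 3 − 1 = 2 by deviating; the southbound driver loses 11 − 7 = 4. Product = 2·4 = 8.
At both Left: the northbound driver loses 4 − 2 = 2 by deviating; the southbound driver loses 3 − 1 = 2. Product = 2·2 = 4.
8 > 4, so both Centre is risk-dominant. The northbound driver's payoff there is 3.

3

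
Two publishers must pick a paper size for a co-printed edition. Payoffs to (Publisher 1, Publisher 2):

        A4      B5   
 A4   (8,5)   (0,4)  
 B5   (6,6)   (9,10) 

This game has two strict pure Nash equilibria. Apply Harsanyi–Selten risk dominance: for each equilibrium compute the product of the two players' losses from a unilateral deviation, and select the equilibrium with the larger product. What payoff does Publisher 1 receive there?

At both A4: Publisher 1 loses 8 − 6 = 2 by deviating; Publisher 2 loses 5 − 4 = 1. Product = 2·1 = 2.
At both B5: Publisher 1 loses 9 − 0 = 9 by deviating; Publisher 2 loses 10 − 6 = 4. Product = 9·4 = 36.
36 > 2, so both B5 is risk-dominant. Publisher 1's payoff there is 9.

9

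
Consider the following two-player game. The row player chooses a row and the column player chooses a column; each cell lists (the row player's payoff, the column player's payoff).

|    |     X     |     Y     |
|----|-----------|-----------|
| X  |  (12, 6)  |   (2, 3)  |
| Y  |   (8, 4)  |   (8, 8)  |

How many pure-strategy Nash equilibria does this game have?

2

Both X: the row player gets 12 (best alternative 8); the column player gets 6 (best alternative 3). Neither deviates — NE.
Both Y: the row player gets 8 (best alternative 2); the column player gets 8 (best alternative 4). Neither deviates — NE.
(Y, X) is not a NE: the row player would switch to X (12 > 8).
No other cell survives both best-response checks, so there are 2 pure NE.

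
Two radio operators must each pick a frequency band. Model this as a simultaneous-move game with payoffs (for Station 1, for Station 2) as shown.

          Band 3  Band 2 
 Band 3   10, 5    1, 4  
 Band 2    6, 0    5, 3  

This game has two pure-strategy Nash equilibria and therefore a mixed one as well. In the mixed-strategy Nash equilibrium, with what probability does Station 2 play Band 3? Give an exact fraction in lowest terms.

1/2

Station 2's mix q on Band 3 must make Station 1 indifferent between Band 3 and Band 2.
Station 1's payoff from Band 3: 10q + 1(1−q). From Band 2: 6q + 5(1−q).
Set equal: 4q = 4(1−q) → q = 4/8 = 1/2.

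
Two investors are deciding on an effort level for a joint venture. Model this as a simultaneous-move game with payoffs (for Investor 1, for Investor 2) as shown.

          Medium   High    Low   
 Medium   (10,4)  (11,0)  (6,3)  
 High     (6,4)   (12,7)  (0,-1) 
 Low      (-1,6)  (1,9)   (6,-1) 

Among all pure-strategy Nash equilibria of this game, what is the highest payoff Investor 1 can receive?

12

Both Medium is a pure NE (Investor 1: 10 ≥ 6; Investor 2: 4 ≥ 3). Investor 1 gets 10.
Both High is a pure NE (Investor 1: 12 ≥ 11; Investor 2: 7 ≥ 4). Investor 1 gets 12.
Every other cell has a profitable deviation for at least one player. Highest of {10, 12} is 12.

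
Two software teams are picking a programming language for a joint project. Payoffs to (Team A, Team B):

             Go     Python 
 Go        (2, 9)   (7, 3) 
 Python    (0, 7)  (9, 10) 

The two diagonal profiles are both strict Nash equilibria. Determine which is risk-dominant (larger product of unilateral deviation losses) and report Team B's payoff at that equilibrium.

At both Go: Team A loses 2 − 0 = 2 by deviating; Team B loses 9 − 3 = 6. Product = 2·6 = 12.
At both Python: Team A loses 9 − 7 = 2 by deviating; Team B loses 10 − 7 = 3. Product = 2·3 = 6.
12 > 6, so both Go is risk-dominant. Team B's payoff there is 9.

9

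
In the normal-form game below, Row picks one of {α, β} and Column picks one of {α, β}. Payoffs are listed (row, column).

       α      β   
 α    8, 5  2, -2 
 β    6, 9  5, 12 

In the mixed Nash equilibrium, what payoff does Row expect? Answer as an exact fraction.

Column mixes with probability q on α, chosen so Row is indifferent: 8q + 2(1−q) = 6q + 5(1−q) gives q = 3/5.
Row's expected payoff (from either row, since indifferent) is 8·3/5 + 2·2/5 = 28/5.

28/5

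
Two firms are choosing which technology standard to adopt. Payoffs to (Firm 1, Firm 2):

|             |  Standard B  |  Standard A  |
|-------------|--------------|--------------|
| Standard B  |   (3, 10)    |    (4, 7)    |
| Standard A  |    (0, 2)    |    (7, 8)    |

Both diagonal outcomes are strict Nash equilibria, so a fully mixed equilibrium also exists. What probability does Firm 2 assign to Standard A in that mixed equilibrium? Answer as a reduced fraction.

1/2

Firm 2's mix q on Standard B must make Firm 1 indifferent between Standard B and Standard A.
Firm 1's payoff from Standard B: 3q + 4(1−q). From Standard A: 0q + 7(1−q).
Set equal: 3q = 3(1−q) → q = 3/6 = 1/2.
Probability on Standard A is 1 − 1/2 = 1/2.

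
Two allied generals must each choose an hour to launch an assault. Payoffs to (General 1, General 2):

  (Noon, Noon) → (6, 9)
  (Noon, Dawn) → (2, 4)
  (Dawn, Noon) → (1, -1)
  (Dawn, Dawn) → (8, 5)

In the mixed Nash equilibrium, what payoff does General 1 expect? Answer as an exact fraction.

46/11

General 2 mixes with probability q on Noon, chosen so General 1 is indifferent: 6q + 2(1−q) = 1q + 8(1−q) gives q = 6/11.
General 1's expected payoff (from either row, since indifferent) is 6·6/11 + 2·5/11 = 46/11.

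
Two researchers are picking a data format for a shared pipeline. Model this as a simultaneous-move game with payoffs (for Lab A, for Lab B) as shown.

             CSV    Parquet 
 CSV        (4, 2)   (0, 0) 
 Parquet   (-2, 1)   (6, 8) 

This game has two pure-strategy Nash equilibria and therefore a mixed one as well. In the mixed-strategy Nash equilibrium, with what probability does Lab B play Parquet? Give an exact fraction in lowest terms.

1/2

Lab B's mix q on CSV must make Lab A indifferent between CSV and Parquet.
Lab A's payoff from CSV: 4q + 0(1−q). From Parquet: (-2)q + 6(1−q).
Set equal: 6q = 6(1−q) → q = 6/12 = 1/2.
Probability on Parquet is 1 − 1/2 = 1/2.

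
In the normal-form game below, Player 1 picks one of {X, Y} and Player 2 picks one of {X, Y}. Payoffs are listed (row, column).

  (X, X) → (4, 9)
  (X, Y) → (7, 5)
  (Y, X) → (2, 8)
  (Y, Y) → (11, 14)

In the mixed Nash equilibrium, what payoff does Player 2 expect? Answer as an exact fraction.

Player 1 mixes with probability p on X, chosen so Player 2 is indifferent: 9p + 8(1−p) = 5p + 14(1−p) gives p = 3/5.
Player 2's expected payoff is 9·3/5 + 8·2/5 = 43/5.

43/5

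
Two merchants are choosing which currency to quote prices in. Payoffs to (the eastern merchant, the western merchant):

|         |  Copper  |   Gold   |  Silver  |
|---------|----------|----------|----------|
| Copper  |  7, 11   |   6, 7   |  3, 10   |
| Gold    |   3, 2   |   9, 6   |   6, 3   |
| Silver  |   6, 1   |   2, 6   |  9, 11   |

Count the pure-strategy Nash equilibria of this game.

3

Both Copper: the eastern merchant gets 7 (best alternative 6); the western merchant gets 11 (best alternative 10). Neither deviates — NE.
Both Gold: the eastern merchant gets 9 (best alternative 6); the western merchant gets 6 (best alternative 3). Neither deviates — NE.
Both Silver: the eastern merchant gets 9 (best alternative 6); the western merchant gets 11 (best alternative 6). Neither deviates — NE.
(Silver, Copper) is not a NE: the eastern merchant would switch to Copper (7 > 6).
No other cell survives both best-response checks, so there are 3 pure NE.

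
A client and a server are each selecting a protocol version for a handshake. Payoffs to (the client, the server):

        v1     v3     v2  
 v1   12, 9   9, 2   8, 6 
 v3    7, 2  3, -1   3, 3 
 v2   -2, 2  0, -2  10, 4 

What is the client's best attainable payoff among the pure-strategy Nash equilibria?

Both v1 is a pure NE (the client: 12 ≥ 7; the server: 9 ≥ 6). The client gets 12.
Both v2 is a pure NE (the client: 10 ≥ 8; the server: 4 ≥ 2). The client gets 10.
Every other cell has a profitable deviation for at least one player. Highest of {12, 10} is 12.

12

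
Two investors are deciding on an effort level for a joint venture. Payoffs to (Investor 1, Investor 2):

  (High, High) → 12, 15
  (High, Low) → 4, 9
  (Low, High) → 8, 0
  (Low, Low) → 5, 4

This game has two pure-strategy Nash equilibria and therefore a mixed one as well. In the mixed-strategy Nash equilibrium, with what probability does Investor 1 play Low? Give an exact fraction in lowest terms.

Investor 1's mix p on High must make Investor 2 indifferent between High and Low.
Investor 2's payoff from High: 15p + 0(1−p). From Low: 9p + 4(1−p).
Set equal: 6p = 4(1−p) → p = 4/10 = 2/5.
Probability on Low is 1 − 2/5 = 3/5.

3/5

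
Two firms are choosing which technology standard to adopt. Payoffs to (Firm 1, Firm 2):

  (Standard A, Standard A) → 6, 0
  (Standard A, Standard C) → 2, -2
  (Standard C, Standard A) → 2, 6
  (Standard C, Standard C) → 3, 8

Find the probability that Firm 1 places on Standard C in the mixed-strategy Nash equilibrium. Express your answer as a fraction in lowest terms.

1/2

Firm 1's mix p on Standard A must make Firm 2 indifferent between Standard A and Standard C.
Firm 2's payoff from Standard A: 0p + 6(1−p). From Standard C: (-2)p + 8(1−p).
Set equal: 2p = 2(1−p) → p = 2/4 = 1/2.
Probability on Standard C is 1 − 1/2 = 1/2.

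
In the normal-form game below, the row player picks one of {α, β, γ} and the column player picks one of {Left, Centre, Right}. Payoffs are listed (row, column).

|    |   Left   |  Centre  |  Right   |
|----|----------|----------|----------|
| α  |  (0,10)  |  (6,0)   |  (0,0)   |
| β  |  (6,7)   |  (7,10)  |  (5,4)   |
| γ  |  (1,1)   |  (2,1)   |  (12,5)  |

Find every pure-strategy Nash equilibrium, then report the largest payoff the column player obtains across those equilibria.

10

(β, Centre) is a pure NE (the row player: 7 ≥ 6; the column player: 10 ≥ 7). The column player gets 10.
(γ, Right) is a pure NE (the row player: 12 ≥ 5; the column player: 5 ≥ 1). The column player gets 5.
Every other cell has a profitable deviation for at least one player. Highest of {10, 5} is 10.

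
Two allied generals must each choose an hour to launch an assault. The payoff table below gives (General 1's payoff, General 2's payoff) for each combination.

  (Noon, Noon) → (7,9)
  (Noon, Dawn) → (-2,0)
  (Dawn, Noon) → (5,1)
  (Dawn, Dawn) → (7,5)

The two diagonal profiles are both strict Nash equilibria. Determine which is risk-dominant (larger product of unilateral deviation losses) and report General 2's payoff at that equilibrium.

5

At both Noon: General 1 loses 7 − 5 = 2 by deviating; General 2 loses 9 − 0 = 9. Product = 2·9 = 18.
At both Dawn: General 1 loses 7 − (-2) = 9 by deviating; General 2 loses 5 − 1 = 4. Product = 9·4 = 36.
36 > 18, so both Dawn is risk-dominant. General 2's payoff there is 5.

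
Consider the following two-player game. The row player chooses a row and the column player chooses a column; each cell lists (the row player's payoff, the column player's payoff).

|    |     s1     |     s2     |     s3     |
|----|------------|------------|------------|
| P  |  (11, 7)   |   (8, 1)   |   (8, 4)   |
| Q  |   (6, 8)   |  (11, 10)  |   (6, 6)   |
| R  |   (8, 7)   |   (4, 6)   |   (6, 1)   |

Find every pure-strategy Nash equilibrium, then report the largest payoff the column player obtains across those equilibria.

(P, s1) is a pure NE (the row player: 11 ≥ 8; the column player: 7 ≥ 4). The column player gets 7.
(Q, s2) is a pure NE (the row player: 11 ≥ 8; the column player: 10 ≥ 8). The column player gets 10.
Every other cell has a profitable deviation for at least one player. Highest of {7, 10} is 10.

10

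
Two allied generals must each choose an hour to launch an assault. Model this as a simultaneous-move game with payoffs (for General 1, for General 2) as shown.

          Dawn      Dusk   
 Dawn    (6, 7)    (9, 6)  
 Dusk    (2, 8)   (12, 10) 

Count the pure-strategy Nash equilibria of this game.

Both Dawn: General 1 gets 6 (best alternative 2); General 2 gets 7 (best alternative 6). Neither deviates — NE.
Both Dusk: General 1 gets 12 (best alternative 9); General 2 gets 10 (best alternative 8). Neither deviates — NE.
(Dawn, Dusk) is not a NE: General 1 would switch to Dusk (12 > 9).
No other cell survives both best-response checks, so there are 2 pure NE.

2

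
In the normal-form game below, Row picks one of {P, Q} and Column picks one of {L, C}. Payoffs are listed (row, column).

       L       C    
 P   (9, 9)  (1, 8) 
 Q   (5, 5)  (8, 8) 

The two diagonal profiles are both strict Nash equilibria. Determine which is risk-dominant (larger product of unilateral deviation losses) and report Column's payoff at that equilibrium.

At (P, L): Row loses 9 − 5 = 4 by deviating; Column loses 9 − 8 = 1. Product = 4·1 = 4.
At (Q, C): Row loses 8 − 1 = 7 by deviating; Column loses 8 − 5 = 3. Product = 7·3 = 21.
21 > 4, so (Q, C) is risk-dominant. Column's payoff there is 8.

8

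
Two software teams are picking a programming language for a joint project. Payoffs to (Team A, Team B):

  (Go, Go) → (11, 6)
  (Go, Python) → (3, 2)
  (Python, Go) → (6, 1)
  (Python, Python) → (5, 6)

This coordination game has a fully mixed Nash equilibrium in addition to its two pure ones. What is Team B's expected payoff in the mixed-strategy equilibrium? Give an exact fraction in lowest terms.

Team A mixes with probability p on Go, chosen so Team B is indifferent: 6p + 1(1−p) = 2p + 6(1−p) gives p = 5/9.
Team B's expected payoff is 6·5/9 + 1·4/9 = 34/9.

34/9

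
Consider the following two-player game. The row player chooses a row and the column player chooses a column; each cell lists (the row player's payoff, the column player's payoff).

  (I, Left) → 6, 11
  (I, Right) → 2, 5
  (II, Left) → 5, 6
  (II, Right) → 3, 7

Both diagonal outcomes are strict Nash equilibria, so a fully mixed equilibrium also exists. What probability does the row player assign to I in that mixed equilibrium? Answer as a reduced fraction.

The row player's mix p on I must make the column player indifferent between Left and Right.
The column player's payoff from Left: 11p + 6(1−p). From Right: 5p + 7(1−p).
Set equal: 6p = 1(1−p) → p = 1/7.

1/7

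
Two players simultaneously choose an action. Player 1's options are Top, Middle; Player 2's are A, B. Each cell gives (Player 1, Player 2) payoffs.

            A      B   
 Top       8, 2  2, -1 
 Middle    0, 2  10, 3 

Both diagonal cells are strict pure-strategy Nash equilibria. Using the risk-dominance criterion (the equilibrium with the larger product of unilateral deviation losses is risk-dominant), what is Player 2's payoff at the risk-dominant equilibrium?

At (Top, A): Player 1 loses 8 − 0 = 8 by deviating; Player 2 loses 2 − (-1) = 3. Product = 8·3 = 24.
At (Middle, B): Player 1 loses 10 − 2 = 8 by deviating; Player 2 loses 3 − 2 = 1. Product = 8·1 = 8.
24 > 8, so (Top, A) is risk-dominant. Player 2's payoff there is 2.

2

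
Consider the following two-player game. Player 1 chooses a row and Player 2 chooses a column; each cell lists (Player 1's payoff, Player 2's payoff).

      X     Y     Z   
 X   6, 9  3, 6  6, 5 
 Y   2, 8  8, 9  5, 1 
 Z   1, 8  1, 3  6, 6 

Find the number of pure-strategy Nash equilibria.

2

Both X: Player 1 gets 6 (best alternative 2); Player 2 gets 9 (best alternative 6). Neither deviates — NE.
Both Y: Player 1 gets 8 (best alternative 3); Player 2 gets 9 (best alternative 8). Neither deviates — NE.
Both Z is not a NE: Player 2 would switch to X (8 > 6).
No other cell survives both best-response checks, so there are 2 pure NE.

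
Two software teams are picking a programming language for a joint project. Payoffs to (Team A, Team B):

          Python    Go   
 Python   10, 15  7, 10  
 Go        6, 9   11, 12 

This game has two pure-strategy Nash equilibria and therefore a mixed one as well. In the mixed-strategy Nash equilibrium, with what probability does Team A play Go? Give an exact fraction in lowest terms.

5/8

Team A's mix p on Python must make Team B indifferent between Python and Go.
Team B's payoff from Python: 15p + 9(1−p). From Go: 10p + 12(1−p).
Set equal: 5p = 3(1−p) → p = 3/8.
Probability on Go is 1 − 3/8 = 5/8.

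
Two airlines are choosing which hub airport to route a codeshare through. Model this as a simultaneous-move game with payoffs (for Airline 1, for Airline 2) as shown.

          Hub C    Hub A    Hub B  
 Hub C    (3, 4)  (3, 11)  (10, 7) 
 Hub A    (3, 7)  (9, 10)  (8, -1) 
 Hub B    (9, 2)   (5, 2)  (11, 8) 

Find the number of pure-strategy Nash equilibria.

2

Both Hub A: Airline 1 gets 9 (best alternative 5); Airline 2 gets 10 (best alternative 7). Neither deviates — NE.
Both Hub B: Airline 1 gets 11 (best alternative 10); Airline 2 gets 8 (best alternative 2). Neither deviates — NE.
Both Hub C is not a NE: Airline 1 would switch to Hub B (9 > 3).
No other cell survives both best-response checks, so there are 2 pure NE.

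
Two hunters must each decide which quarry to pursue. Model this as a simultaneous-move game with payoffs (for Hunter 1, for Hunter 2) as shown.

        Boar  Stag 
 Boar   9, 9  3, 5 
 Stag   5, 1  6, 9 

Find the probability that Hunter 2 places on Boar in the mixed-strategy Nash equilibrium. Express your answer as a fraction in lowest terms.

3/7

Hunter 2's mix q on Boar must make Hunter 1 indifferent between Boar and Stag.
Hunter 1's payoff from Boar: 9q + 3(1−q). From Stag: 5q + 6(1−q).
Set equal: 4q = 3(1−q) → q = 3/7.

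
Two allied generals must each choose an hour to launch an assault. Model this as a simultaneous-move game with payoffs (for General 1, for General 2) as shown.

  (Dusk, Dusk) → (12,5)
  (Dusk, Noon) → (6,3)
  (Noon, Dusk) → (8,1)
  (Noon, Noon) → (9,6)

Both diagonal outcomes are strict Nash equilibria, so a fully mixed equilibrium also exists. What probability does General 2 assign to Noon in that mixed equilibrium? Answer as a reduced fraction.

General 2's mix q on Dusk must make General 1 indifferent between Dusk and Noon.
General 1's payoff from Dusk: 12q + 6(1−q). From Noon: 8q + 9(1−q).
Set equal: 4q = 3(1−q) → q = 3/7.
Probability on Noon is 1 − 3/7 = 4/7.

4/7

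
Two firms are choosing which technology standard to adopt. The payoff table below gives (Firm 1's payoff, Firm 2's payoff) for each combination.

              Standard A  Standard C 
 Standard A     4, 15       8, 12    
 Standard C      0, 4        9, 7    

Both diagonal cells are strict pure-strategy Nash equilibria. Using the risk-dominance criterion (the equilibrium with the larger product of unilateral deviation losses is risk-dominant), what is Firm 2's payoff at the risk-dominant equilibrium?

15

At both Standard A: Firm 1 loses 4 − 0 = 4 by deviating; Firm 2 loses 15 − 12 = 3. Product = 4·3 = 12.
At both Standard C: Firm 1 loses 9 − 8 = 1 by deviating; Firm 2 loses 7 − 4 = 3. Product = 1·3 = 3.
12 > 3, so both Standard A is risk-dominant. Firm 2's payoff there is 15.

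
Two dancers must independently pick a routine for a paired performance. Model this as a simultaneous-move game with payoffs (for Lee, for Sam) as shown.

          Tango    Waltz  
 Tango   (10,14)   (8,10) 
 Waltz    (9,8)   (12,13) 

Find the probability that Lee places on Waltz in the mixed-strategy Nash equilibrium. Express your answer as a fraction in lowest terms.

4/9

Lee's mix p on Tango must make Sam indifferent between Tango and Waltz.
Sam's payoff from Tango: 14p + 8(1−p). From Waltz: 10p + 13(1−p).
Set equal: 4p = 5(1−p) → p = 5/9.
Probability on Waltz is 1 − 5/9 = 4/9.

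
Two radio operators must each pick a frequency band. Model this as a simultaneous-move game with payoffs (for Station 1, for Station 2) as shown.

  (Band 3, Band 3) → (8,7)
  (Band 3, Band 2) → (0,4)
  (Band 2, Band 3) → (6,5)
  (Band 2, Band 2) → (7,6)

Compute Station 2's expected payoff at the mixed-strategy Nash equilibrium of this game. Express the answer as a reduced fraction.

11/2

Station 1 mixes with probability p on Band 3, chosen so Station 2 is indifferent: 7p + 5(1−p) = 4p + 6(1−p) gives p = 1/4.
Station 2's expected payoff is 7·1/4 + 5·3/4 = 11/2.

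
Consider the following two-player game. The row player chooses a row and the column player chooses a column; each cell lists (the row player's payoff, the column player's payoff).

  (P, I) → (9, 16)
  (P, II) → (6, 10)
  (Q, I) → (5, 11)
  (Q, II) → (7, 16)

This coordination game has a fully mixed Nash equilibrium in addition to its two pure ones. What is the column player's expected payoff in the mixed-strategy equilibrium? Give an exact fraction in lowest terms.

146/11

The row player mixes with probability p on P, chosen so the column player is indifferent: 16p + 11(1−p) = 10p + 16(1−p) gives p = 5/11.
The column player's expected payoff is 16·5/11 + 11·6/11 = 146/11.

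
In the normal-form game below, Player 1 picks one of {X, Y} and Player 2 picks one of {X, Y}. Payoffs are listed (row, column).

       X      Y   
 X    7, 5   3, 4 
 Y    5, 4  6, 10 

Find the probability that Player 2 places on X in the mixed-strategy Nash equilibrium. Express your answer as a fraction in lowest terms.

Player 2's mix q on X must make Player 1 indifferent between X and Y.
Player 1's payoff from X: 7q + 3(1−q). From Y: 5q + 6(1−q).
Set equal: 2q = 3(1−q) → q = 3/5.

3/5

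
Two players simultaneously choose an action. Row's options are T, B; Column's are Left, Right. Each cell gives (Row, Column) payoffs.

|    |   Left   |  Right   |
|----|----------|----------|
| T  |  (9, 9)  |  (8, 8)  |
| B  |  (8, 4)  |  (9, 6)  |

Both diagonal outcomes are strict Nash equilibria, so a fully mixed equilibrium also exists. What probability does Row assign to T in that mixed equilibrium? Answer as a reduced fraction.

Row's mix p on T must make Column indifferent between Left and Right.
Column's payoff from Left: 9p + 4(1−p). From Right: 8p + 6(1−p).
Set equal: 1p = 2(1−p) → p = 2/3.

2/3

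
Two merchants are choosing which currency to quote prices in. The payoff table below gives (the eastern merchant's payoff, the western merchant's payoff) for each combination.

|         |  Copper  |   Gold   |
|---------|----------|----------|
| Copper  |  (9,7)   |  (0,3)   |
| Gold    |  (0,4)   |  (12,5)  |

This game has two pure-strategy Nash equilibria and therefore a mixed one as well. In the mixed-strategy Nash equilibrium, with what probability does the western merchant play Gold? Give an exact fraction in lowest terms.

3/7

The western merchant's mix q on Copper must make the eastern merchant indifferent between Copper and Gold.
The eastern merchant's payoff from Copper: 9q + 0(1−q). From Gold: 0q + 12(1−q).
Set equal: 9q = 12(1−q) → q = 12/21 = 4/7.
Probability on Gold is 1 − 4/7 = 3/7.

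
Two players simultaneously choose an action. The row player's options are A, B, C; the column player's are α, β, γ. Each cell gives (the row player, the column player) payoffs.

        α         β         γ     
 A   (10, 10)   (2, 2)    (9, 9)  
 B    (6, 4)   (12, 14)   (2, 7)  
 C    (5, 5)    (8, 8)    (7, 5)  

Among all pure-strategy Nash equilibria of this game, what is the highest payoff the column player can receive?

14

(A, α) is a pure NE (the row player: 10 ≥ 6; the column player: 10 ≥ 9). The column player gets 10.
(B, β) is a pure NE (the row player: 12 ≥ 8; the column player: 14 ≥ 7). The column player gets 14.
Every other cell has a profitable deviation for at least one player. Highest of {10, 14} is 14.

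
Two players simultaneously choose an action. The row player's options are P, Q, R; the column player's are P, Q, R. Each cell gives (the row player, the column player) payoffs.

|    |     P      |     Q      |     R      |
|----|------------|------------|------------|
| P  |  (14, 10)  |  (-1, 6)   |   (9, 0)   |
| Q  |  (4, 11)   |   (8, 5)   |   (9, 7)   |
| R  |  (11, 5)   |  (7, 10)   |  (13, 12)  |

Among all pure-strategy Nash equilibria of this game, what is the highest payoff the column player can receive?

Both P is a pure NE (the row player: 14 ≥ 11; the column player: 10 ≥ 6). The column player gets 10.
Both R is a pure NE (the row player: 13 ≥ 9; the column player: 12 ≥ 10). The column player gets 12.
Every other cell has a profitable deviation for at least one player. Highest of {10, 12} is 12.

12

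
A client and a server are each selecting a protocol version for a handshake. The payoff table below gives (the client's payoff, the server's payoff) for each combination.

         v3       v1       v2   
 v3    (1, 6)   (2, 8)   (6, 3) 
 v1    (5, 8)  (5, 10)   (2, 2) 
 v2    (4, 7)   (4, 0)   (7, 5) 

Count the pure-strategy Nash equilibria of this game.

1

Both v1: the client gets 5 (best alternative 4); the server gets 10 (best alternative 8). Neither deviates — NE.
Both v3 is not a NE: the client would switch to v1 (5 > 1).
No other cell survives both best-response checks, so there is 1 pure NE.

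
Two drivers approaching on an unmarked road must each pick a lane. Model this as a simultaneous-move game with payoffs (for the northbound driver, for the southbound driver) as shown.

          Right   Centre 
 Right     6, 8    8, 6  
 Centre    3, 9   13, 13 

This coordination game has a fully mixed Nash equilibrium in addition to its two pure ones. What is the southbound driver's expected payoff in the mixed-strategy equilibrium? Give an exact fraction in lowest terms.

25/3

The northbound driver mixes with probability p on Right, chosen so the southbound driver is indifferent: 8p + 9(1−p) = 6p + 13(1−p) gives p = 2/3.
The southbound driver's expected payoff is 8·2/3 + 9·1/3 = 25/3.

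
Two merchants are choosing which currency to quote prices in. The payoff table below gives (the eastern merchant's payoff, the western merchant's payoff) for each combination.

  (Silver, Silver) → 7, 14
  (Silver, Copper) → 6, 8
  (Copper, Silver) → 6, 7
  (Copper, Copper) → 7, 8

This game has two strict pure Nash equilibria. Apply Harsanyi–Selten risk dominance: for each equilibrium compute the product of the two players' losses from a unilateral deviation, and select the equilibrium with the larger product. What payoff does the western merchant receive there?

At both Silver: the eastern merchant loses 7 − 6 = 1 by deviating; the western merchant loses 14 − 8 = 6. Product = 1·6 = 6.
At both Copper: the eastern merchant loses 7 − 6 = 1 by deviating; the western merchant loses 8 − 7 = 1. Product = 1·1 = 1.
6 > 1, so both Silver is risk-dominant. The western merchant's payoff there is 14.

14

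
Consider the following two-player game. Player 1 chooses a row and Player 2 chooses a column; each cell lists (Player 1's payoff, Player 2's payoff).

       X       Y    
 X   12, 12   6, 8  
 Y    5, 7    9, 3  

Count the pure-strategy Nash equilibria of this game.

Both X: Player 1 gets 12 (best alternative 5); Player 2 gets 12 (best alternative 8). Neither deviates — NE.
Both Y is not a NE: Player 2 would switch to X (7 > 3).
No other cell survives both best-response checks, so there is 1 pure NE.

1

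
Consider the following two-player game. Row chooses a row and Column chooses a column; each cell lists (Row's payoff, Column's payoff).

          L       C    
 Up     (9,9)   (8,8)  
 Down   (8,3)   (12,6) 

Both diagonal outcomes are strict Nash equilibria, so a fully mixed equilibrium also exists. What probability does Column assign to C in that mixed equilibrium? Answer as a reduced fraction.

1/5

Column's mix q on L must make Row indifferent between Up and Down.
Row's payoff from Up: 9q + 8(1−q). From Down: 8q + 12(1−q).
Set equal: 1q = 4(1−q) → q = 4/5.
Probability on C is 1 − 4/5 = 1/5.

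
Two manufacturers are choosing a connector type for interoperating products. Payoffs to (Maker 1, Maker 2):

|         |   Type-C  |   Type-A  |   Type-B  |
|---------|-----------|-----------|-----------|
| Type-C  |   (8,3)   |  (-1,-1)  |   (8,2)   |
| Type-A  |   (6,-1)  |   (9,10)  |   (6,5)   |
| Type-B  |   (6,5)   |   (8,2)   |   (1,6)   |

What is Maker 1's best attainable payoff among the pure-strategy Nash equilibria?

9

Both Type-C is a pure NE (Maker 1: 8 ≥ 6; Maker 2: 3 ≥ 2). Maker 1 gets 8.
Both Type-A is a pure NE (Maker 1: 9 ≥ 8; Maker 2: 10 ≥ 5). Maker 1 gets 9.
Every other cell has a profitable deviation for at least one player. Highest of {8, 9} is 9.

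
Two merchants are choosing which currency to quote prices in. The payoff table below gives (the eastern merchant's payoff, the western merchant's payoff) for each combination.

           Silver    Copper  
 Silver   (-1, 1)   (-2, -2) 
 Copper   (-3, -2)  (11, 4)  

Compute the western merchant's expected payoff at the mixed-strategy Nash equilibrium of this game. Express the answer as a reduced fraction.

0

The eastern merchant mixes with probability p on Silver, chosen so the western merchant is indifferent: 1p + (-2)(1−p) = (-2)p + 4(1−p) gives p = 2/3.
The western merchant's expected payoff is 1·2/3 + (-2)·1/3 = 0.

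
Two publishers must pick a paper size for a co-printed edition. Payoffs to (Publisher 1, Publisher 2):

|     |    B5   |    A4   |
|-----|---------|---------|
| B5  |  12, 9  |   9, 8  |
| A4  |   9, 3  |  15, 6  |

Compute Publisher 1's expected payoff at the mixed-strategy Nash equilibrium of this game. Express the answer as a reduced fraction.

Publisher 2 mixes with probability q on B5, chosen so Publisher 1 is indifferent: 12q + 9(1−q) = 9q + 15(1−q) gives q = 2/3.
Publisher 1's expected payoff (from either row, since indifferent) is 12·2/3 + 9·1/3 = 11.

11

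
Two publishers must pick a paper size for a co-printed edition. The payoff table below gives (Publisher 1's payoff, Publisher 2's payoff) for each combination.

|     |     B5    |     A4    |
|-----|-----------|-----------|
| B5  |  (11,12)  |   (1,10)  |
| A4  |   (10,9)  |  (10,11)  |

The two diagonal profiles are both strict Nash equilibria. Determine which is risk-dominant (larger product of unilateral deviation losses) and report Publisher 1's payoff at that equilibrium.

10

At both B5: Publisher 1 loses 11 − 10 = 1 by deviating; Publisher 2 loses 12 − 10 = 2. Product = 1·2 = 2.
At both A4: Publisher 1 loses 10 − 1 = 9 by deviating; Publisher 2 loses 11 − 9 = 2. Product = 9·2 = 18.
18 > 2, so both A4 is risk-dominant. Publisher 1's payoff there is 10.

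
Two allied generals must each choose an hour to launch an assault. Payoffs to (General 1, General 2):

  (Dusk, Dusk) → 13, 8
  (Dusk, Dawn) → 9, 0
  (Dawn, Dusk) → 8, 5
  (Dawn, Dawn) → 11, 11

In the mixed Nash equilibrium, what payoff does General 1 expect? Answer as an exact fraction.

71/7

General 2 mixes with probability q on Dusk, chosen so General 1 is indifferent: 13q + 9(1−q) = 8q + 11(1−q) gives q = 2/7.
General 1's expected payoff (from either row, since indifferent) is 13·2/7 + 9·5/7 = 71/7.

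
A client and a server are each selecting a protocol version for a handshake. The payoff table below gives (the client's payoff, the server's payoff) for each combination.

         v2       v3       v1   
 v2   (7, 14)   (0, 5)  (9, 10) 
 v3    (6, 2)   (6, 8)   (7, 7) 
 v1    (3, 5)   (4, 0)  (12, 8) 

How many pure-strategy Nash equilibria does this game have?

Both v2: the client gets 7 (best alternative 6); the server gets 14 (best alternative 10). Neither deviates — NE.
Both v3: the client gets 6 (best alternative 4); the server gets 8 (best alternative 7). Neither deviates — NE.
Both v1: the client gets 12 (best alternative 9); the server gets 8 (best alternative 5). Neither deviates — NE.
(v3, v2) is not a NE: the client would switch to v2 (7 > 6).
No other cell survives both best-response checks, so there are 3 pure NE.

3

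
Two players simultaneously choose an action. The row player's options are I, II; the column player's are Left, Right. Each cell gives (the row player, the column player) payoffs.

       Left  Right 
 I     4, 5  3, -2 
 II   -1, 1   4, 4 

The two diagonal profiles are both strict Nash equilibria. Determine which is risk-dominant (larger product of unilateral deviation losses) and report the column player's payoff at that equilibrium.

At (I, Left): the row player loses 4 − (-1) = 5 by deviating; the column player loses 5 − (-2) = 7. Product = 5·7 = 35.
At (II, Right): the row player loses 4 − 3 = 1 by deviating; the column player loses 4 − 1 = 3. Product = 1·3 = 3.
35 > 3, so (I, Left) is risk-dominant. The column player's payoff there is 5.

5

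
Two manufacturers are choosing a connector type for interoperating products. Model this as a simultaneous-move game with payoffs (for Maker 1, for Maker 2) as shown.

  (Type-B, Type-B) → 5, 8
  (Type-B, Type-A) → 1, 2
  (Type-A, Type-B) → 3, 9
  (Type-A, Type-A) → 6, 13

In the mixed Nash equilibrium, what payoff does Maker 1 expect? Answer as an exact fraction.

27/7

Maker 2 mixes with probability q on Type-B, chosen so Maker 1 is indifferent: 5q + 1(1−q) = 3q + 6(1−q) gives q = 5/7.
Maker 1's expected payoff (from either row, since indifferent) is 5·5/7 + 1·2/7 = 27/7.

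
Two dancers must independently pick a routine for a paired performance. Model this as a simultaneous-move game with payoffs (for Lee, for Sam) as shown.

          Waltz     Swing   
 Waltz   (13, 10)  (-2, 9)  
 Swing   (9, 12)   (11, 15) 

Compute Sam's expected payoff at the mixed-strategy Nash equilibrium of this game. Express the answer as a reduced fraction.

Lee mixes with probability p on Waltz, chosen so Sam is indifferent: 10p + 12(1−p) = 9p + 15(1−p) gives p = 3/4.
Sam's expected payoff is 10·3/4 + 12·1/4 = 21/2.

21/2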